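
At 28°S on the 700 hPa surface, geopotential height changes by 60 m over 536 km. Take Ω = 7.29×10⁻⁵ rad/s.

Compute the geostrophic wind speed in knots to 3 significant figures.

31.2 knots

Coriolis parameter at 28°S:
f = 2Ω sin φ = 2 × 7.29×10⁻⁵ × sin 28° = 6.84×10⁻⁵ s⁻¹
Height gradient: |∂Z/∂n| = 60 m / 536000 m = 1.12×10⁻⁴
On a pressure surface, geostrophic balance gives V_g = (g/f)|∂Z/∂n|:
V_g = 9.81 × 1.12×10⁻⁴ / 6.84×10⁻⁵ = 16.0 m/s
Converting: 16.0 m/s × 1.944 = 31.2 knots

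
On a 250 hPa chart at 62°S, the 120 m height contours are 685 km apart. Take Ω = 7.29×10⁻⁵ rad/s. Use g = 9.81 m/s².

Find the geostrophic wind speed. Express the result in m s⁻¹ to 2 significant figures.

13 m s⁻¹

Coriolis parameter at 62°S:
f = 2Ω sin φ = 2 × 7.29×10⁻⁵ × sin 62° = 1.29×10⁻⁴ s⁻¹
Height gradient: |∂Z/∂n| = 120 m / 685000 m = 1.75×10⁻⁴
On a pressure surface, geostrophic balance gives V_g = (g/f)|∂Z/∂n|:
V_g = 9.81 × 1.75×10⁻⁴ / 1.29×10⁻⁴ = 13.3 m/s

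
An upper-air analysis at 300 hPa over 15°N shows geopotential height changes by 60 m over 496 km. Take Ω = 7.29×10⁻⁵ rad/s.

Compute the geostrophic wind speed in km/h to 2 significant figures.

Coriolis parameter at 15°N:
f = 2Ω sin φ = 2 × 7.29×10⁻⁵ × sin 15° = 3.77×10⁻⁵ s⁻¹
Height gradient: |∂Z/∂n| = 60 m / 496000 m = 1.21×10⁻⁴
On a pressure surface, geostrophic balance gives V_g = (g/f)|∂Z/∂n|:
V_g = 9.81 × 1.21×10⁻⁴ / 3.77×10⁻⁵ = 31.4 m/s
Converting: 31.4 m/s × 3.6 = 110 km/h

110 km/h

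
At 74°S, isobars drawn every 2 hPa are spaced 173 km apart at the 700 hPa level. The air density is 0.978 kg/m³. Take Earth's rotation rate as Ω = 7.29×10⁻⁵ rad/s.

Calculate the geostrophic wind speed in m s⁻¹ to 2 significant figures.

Coriolis parameter at 74°S:
f = 2Ω sin φ = 2 × 7.29×10⁻⁵ × sin 74° = 1.40×10⁻⁴ s⁻¹
Pressure gradient: |∂P/∂n| = 200 Pa / 173000 m = 1.16×10⁻³ Pa/m
Geostrophic balance (pressure-gradient force = Coriolis force):
V_g = (1/(fρ)) |∂P/∂n| = 1.16×10⁻³ / (1.40×10⁻⁴ × 0.978) = 8.43 m/s

8.4 m s⁻¹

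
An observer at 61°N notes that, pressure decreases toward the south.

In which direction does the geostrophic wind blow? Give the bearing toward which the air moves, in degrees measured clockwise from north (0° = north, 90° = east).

The pressure-gradient force points toward the south (bearing 180°).
Geostrophic balance: in the Northern Hemisphere the Coriolis force deflects motion to the right, so the geostrophic wind blows 90° to the right of the pressure-gradient force (low pressure on the left).
Rotating 180° by 90° clockwise gives 270° — the wind blows toward the west.

270°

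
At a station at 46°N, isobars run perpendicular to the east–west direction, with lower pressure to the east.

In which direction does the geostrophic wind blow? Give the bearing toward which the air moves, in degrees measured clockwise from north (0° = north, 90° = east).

The pressure-gradient force points toward the east (bearing 090°).
Geostrophic balance: in the Northern Hemisphere the Coriolis force deflects motion to the right, so the geostrophic wind blows 90° to the right of the pressure-gradient force (low pressure on the left).
Rotating 090° by 90° clockwise gives 180° — the wind blows toward the south.

180°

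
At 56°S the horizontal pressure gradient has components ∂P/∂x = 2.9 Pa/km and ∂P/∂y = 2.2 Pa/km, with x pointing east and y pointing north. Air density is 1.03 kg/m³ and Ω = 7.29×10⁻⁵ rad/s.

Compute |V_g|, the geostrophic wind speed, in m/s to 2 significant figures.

29 m/s

Coriolis parameter at 56°S:
f = 2Ω sin φ = 2 × 7.29×10⁻⁵ × sin 56° = 1.21×10⁻⁴ s⁻¹
In the Southern Hemisphere f is negative: f = −1.21×10⁻⁴ s⁻¹.
Component geostrophic relations (x east, y north):
u_g = −(1/(fρ)) ∂P/∂y,  v_g = (1/(fρ)) ∂P/∂x
u_g = −(2.2×10⁻³)/(−1.21×10⁻⁴ × 1.03) = 17.7 m/s;  v_g = (2.9×10⁻³)/(−1.21×10⁻⁴ × 1.03) = −23.3 m/s
|V_g| = √(u_g² + v_g²) = 29.2 m/s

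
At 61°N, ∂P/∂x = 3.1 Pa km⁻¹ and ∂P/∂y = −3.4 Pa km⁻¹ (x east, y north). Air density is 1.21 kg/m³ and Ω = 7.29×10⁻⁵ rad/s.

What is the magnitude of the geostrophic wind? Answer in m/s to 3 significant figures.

Coriolis parameter at 61°N:
f = 2Ω sin φ = 2 × 7.29×10⁻⁵ × sin 61° = 1.28×10⁻⁴ s⁻¹
Component geostrophic relations (x east, y north):
u_g = −(1/(fρ)) ∂P/∂y,  v_g = (1/(fρ)) ∂P/∂x
u_g = −(−3.4×10⁻³)/(1.28×10⁻⁴ × 1.21) = 22.0 m/s;  v_g = (3.1×10⁻³)/(1.28×10⁻⁴ × 1.21) = 20.1 m/s
|V_g| = √(u_g² + v_g²) = 29.8 m/s

29.8 m/s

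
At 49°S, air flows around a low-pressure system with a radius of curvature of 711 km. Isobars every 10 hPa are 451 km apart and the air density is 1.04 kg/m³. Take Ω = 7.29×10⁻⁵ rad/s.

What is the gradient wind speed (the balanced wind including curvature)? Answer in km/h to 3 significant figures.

57.9 km/h

Coriolis parameter at 49°S:
f = 2Ω sin φ = 2 × 7.29×10⁻⁵ × sin 49° = 1.10×10⁻⁴ s⁻¹
Pressure gradient: |∂P/∂n| = 1000 Pa / 451000 m = 2.22×10⁻³ Pa/m
Geostrophic speed: V_g = |∂P/∂n|/(fρ) = 2.22×10⁻³/(1.10×10⁻⁴ × 1.04) = 19.4 m/s
Around a low, centrifugal force acts outward with Coriolis, so pressure-gradient force balances both:
(1/ρ)|∂P/∂n| = fV + V²/R  →  V² + fR·V − fR·V_g = 0
With fR = 1.10×10⁻⁴ × 711×10³ m = 78.2 m/s:
V = [−fR + √((fR)² + 4 fR V_g)]/2 = [−78.2 + √(78.2² + 4×78.2×19.4)]/2 = 16.1 m/s
Subgeostrophic (V < V_g = 19.4 m/s), as expected around a low.
Converting: 16.1 m/s × 3.6 = 57.9 km/h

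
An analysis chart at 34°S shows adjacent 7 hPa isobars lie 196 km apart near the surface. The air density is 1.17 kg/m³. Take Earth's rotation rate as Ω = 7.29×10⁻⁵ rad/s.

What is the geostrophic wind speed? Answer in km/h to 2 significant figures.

130 km/h

Coriolis parameter at 34°S:
f = 2Ω sin φ = 2 × 7.29×10⁻⁵ × sin 34° = 8.15×10⁻⁵ s⁻¹
Pressure gradient: |∂P/∂n| = 700 Pa / 196000 m = 3.57×10⁻³ Pa/m
Geostrophic balance (pressure-gradient force = Coriolis force):
V_g = (1/(fρ)) |∂P/∂n| = 3.57×10⁻³ / (8.15×10⁻⁵ × 1.17) = 37.4 m/s
Converting: 37.4 m/s × 3.6 = 130 km/h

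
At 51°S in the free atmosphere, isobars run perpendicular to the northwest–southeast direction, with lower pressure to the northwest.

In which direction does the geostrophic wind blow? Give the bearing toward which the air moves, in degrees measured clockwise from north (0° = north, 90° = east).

The pressure-gradient force points toward the northwest (bearing 315°).
Geostrophic balance: in the Southern Hemisphere the Coriolis force deflects motion to the left, so the geostrophic wind blows 90° to the left of the pressure-gradient force (low pressure on the right).
Rotating 315° by 90° counterclockwise gives 225° — the wind blows toward the southwest.

225°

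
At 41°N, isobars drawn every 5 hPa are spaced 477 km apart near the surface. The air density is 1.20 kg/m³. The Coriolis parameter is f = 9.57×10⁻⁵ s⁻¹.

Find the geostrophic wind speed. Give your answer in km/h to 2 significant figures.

Pressure gradient: |∂P/∂n| = 500 Pa / 477000 m = 1.05×10⁻³ Pa/m
Geostrophic balance (pressure-gradient force = Coriolis force):
V_g = (1/(fρ)) |∂P/∂n| = 1.05×10⁻³ / (9.57×10⁻⁵ × 1.20) = 9.13 m/s
Converting: 9.13 m/s × 3.6 = 33 km/h

33 km/h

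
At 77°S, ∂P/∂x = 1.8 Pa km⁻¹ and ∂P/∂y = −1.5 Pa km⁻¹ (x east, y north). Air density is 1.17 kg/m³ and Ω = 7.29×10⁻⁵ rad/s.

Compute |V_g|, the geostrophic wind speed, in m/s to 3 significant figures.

14.1 m/s

Coriolis parameter at 77°S:
f = 2Ω sin φ = 2 × 7.29×10⁻⁵ × sin 77° = 1.42×10⁻⁴ s⁻¹
In the Southern Hemisphere f is negative: f = −1.42×10⁻⁴ s⁻¹.
Component geostrophic relations (x east, y north):
u_g = −(1/(fρ)) ∂P/∂y,  v_g = (1/(fρ)) ∂P/∂x
u_g = −(−1.5×10⁻³)/(−1.42×10⁻⁴ × 1.17) = −9.02 m/s;  v_g = (1.8×10⁻³)/(−1.42×10⁻⁴ × 1.17) = −10.8 m/s
|V_g| = √(u_g² + v_g²) = 14.1 m/s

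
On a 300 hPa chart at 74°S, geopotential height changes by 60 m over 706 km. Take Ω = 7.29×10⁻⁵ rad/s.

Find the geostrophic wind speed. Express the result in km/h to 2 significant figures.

21 km/h

Coriolis parameter at 74°S:
f = 2Ω sin φ = 2 × 7.29×10⁻⁵ × sin 74° = 1.40×10⁻⁴ s⁻¹
Height gradient: |∂Z/∂n| = 60 m / 706000 m = 8.50×10⁻⁵
On a pressure surface, geostrophic balance gives V_g = (g/f)|∂Z/∂n|:
V_g = 9.81 × 8.50×10⁻⁵ / 1.40×10⁻⁴ = 5.95 m/s
Converting: 5.95 m/s × 3.6 = 21 km/h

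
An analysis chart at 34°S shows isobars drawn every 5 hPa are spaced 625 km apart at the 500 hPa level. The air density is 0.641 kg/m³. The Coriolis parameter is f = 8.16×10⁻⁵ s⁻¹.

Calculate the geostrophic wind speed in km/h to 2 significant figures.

55 km/h

Pressure gradient: |∂P/∂n| = 500 Pa / 625000 m = 8.00×10⁻⁴ Pa/m
Geostrophic balance (pressure-gradient force = Coriolis force):
V_g = (1/(fρ)) |∂P/∂n| = 8.00×10⁻⁴ / (8.16×10⁻⁵ × 0.641) = 15.3 m/s
Converting: 15.3 m/s × 3.6 = 55 km/h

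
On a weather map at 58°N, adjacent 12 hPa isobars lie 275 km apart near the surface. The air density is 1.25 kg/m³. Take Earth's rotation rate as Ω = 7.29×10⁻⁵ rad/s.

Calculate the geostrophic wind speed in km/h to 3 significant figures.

102 km/h

Coriolis parameter at 58°N:
f = 2Ω sin φ = 2 × 7.29×10⁻⁵ × sin 58° = 1.24×10⁻⁴ s⁻¹
Pressure gradient: |∂P/∂n| = 1200 Pa / 275000 m = 4.36×10⁻³ Pa/m
Geostrophic balance (pressure-gradient force = Coriolis force):
V_g = (1/(fρ)) |∂P/∂n| = 4.36×10⁻³ / (1.24×10⁻⁴ × 1.25) = 28.2 m/s
Converting: 28.2 m/s × 3.6 = 102 km/h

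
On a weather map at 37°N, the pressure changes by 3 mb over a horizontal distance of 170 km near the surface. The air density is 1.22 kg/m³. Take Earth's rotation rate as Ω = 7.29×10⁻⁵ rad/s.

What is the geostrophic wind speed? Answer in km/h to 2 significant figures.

59 km/h

Coriolis parameter at 37°N:
f = 2Ω sin φ = 2 × 7.29×10⁻⁵ × sin 37° = 8.77×10⁻⁵ s⁻¹
Pressure gradient: |∂P/∂n| = 300 Pa / 170000 m = 1.76×10⁻³ Pa/m
Geostrophic balance (pressure-gradient force = Coriolis force):
V_g = (1/(fρ)) |∂P/∂n| = 1.76×10⁻³ / (8.77×10⁻⁵ × 1.22) = 16.5 m/s
Converting: 16.5 m/s × 3.6 = 59 km/h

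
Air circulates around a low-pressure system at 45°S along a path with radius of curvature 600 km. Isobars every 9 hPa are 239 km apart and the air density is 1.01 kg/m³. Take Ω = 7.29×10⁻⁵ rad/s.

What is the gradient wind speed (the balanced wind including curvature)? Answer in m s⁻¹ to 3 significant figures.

Coriolis parameter at 45°S:
f = 2Ω sin φ = 2 × 7.29×10⁻⁵ × sin 45° = 1.03×10⁻⁴ s⁻¹
Pressure gradient: |∂P/∂n| = 900 Pa / 239000 m = 3.77×10⁻³ Pa/m
Geostrophic speed: V_g = |∂P/∂n|/(fρ) = 3.77×10⁻³/(1.03×10⁻⁴ × 1.01) = 36.2 m/s
Around a low, centrifugal force acts outward with Coriolis, so pressure-gradient force balances both:
(1/ρ)|∂P/∂n| = fV + V²/R  →  V² + fR·V − fR·V_g = 0
With fR = 1.03×10⁻⁴ × 600×10³ m = 61.9 m/s:
V = [−fR + √((fR)² + 4 fR V_g)]/2 = [−61.9 + √(61.9² + 4×61.9×36.2)]/2 = 25.6 m/s
Subgeostrophic (V < V_g = 36.2 m/s), as expected around a low.

25.6 m s⁻¹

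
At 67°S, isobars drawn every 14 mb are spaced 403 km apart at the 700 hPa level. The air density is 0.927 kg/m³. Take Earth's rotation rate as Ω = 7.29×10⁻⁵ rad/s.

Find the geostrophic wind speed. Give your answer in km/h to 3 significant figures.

101 km/h

Coriolis parameter at 67°S:
f = 2Ω sin φ = 2 × 7.29×10⁻⁵ × sin 67° = 1.34×10⁻⁴ s⁻¹
Pressure gradient: |∂P/∂n| = 1400 Pa / 403000 m = 3.47×10⁻³ Pa/m
Geostrophic balance (pressure-gradient force = Coriolis force):
V_g = (1/(fρ)) |∂P/∂n| = 3.47×10⁻³ / (1.34×10⁻⁴ × 0.927) = 27.9 m/s
Converting: 27.9 m/s × 3.6 = 101 km/h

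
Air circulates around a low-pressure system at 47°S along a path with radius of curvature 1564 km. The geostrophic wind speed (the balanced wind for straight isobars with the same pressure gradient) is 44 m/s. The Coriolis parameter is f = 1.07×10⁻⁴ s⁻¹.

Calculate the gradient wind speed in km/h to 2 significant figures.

Around a low, centrifugal force acts outward with Coriolis, so pressure-gradient force balances both:
(1/ρ)|∂P/∂n| = fV + V²/R  →  V² + fR·V − fR·V_g = 0
With fR = 1.07×10⁻⁴ × 1564×10³ m = 167 m/s:
V = [−fR + √((fR)² + 4 fR V_g)]/2 = [−167 + √(167² + 4×167×44)]/2 = 36.2 m/s
Subgeostrophic (V < V_g = 44 m/s), as expected around a low.
Converting: 36.2 m/s × 3.6 = 130 km/h

130 km/h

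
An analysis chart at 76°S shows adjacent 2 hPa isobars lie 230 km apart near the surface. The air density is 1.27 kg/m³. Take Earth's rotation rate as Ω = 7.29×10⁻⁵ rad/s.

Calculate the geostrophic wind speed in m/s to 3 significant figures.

4.84 m/s

Coriolis parameter at 76°S:
f = 2Ω sin φ = 2 × 7.29×10⁻⁵ × sin 76° = 1.41×10⁻⁴ s⁻¹
Pressure gradient: |∂P/∂n| = 200 Pa / 230000 m = 8.70×10⁻⁴ Pa/m
Geostrophic balance (pressure-gradient force = Coriolis force):
V_g = (1/(fρ)) |∂P/∂n| = 8.70×10⁻⁴ / (1.41×10⁻⁴ × 1.27) = 4.84 m/s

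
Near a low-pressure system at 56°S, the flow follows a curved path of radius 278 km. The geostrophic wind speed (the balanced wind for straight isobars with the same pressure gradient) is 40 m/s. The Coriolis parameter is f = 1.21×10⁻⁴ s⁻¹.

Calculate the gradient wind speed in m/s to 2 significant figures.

24 m/s

Around a low, centrifugal force acts outward with Coriolis, so pressure-gradient force balances both:
(1/ρ)|∂P/∂n| = fV + V²/R  →  V² + fR·V − fR·V_g = 0
With fR = 1.21×10⁻⁴ × 278×10³ m = 33.6 m/s:
V = [−fR + √((fR)² + 4 fR V_g)]/2 = [−33.6 + √(33.6² + 4×33.6×40)]/2 = 23.5 m/s
Subgeostrophic (V < V_g = 40 m/s), as expected around a low.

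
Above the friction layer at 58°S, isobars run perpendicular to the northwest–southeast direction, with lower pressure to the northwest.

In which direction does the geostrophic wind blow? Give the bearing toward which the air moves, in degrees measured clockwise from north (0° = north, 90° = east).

The pressure-gradient force points toward the northwest (bearing 315°).
Geostrophic balance: in the Southern Hemisphere the Coriolis force deflects motion to the left, so the geostrophic wind blows 90° to the left of the pressure-gradient force (low pressure on the right).
Rotating 315° by 90° counterclockwise gives 225° — the wind blows toward the southwest.

225°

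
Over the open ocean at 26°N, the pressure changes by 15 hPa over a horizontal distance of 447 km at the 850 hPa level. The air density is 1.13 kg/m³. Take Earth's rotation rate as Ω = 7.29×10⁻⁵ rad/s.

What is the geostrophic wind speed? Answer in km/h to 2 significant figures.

Coriolis parameter at 26°N:
f = 2Ω sin φ = 2 × 7.29×10⁻⁵ × sin 26° = 6.39×10⁻⁵ s⁻¹
Pressure gradient: |∂P/∂n| = 1500 Pa / 447000 m = 3.36×10⁻³ Pa/m
Geostrophic balance (pressure-gradient force = Coriolis force):
V_g = (1/(fρ)) |∂P/∂n| = 3.36×10⁻³ / (6.39×10⁻⁵ × 1.13) = 46.5 m/s
Converting: 46.5 m/s × 3.6 = 170 km/h

170 km/h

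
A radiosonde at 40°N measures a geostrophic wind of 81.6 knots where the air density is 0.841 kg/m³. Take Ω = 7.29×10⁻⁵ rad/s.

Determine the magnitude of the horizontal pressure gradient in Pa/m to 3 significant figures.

Coriolis parameter at 40°N:
f = 2Ω sin φ = 2 × 7.29×10⁻⁵ × sin 40° = 9.37×10⁻⁵ s⁻¹
Wind speed in SI: 81.6 knots = 42.0 m/s
Geostrophic balance rearranged: |∂P/∂n| = f ρ V_g
|∂P/∂n| = 9.37×10⁻⁵ × 0.841 × 42.0 = 3.31×10⁻³ Pa/m

3.31×10⁻³ Pa/m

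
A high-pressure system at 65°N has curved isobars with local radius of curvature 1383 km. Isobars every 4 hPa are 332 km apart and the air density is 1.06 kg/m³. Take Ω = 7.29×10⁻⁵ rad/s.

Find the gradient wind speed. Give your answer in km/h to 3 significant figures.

32.6 km/h

Coriolis parameter at 65°N:
f = 2Ω sin φ = 2 × 7.29×10⁻⁵ × sin 65° = 1.32×10⁻⁴ s⁻¹
Pressure gradient: |∂P/∂n| = 400 Pa / 332000 m = 1.20×10⁻³ Pa/m
Geostrophic speed: V_g = |∂P/∂n|/(fρ) = 1.20×10⁻³/(1.32×10⁻⁴ × 1.06) = 8.60 m/s
Around a high, pressure-gradient force acts outward with centrifugal, so Coriolis balances both:
fV = (1/ρ)|∂P/∂n| + V²/R  →  V² − fR·V + fR·V_g = 0
With fR = 1.32×10⁻⁴ × 1383×10³ m = 183 m/s:
V = [fR − √((fR)² − 4 fR V_g)]/2 = [183 − √(183² − 4×183×8.6)]/2 = 9.05 m/s
Supergeostrophic (V > V_g = 8.6 m/s), as expected around a high.
Converting: 9.05 m/s × 3.6 = 32.6 km/h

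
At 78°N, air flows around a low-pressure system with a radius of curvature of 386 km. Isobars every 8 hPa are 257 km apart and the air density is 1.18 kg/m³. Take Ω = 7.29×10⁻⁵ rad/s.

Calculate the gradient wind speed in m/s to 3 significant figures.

14.6 m/s

Coriolis parameter at 78°N:
f = 2Ω sin φ = 2 × 7.29×10⁻⁵ × sin 78° = 1.43×10⁻⁴ s⁻¹
Pressure gradient: |∂P/∂n| = 800 Pa / 257000 m = 3.11×10⁻³ Pa/m
Geostrophic speed: V_g = |∂P/∂n|/(fρ) = 3.11×10⁻³/(1.43×10⁻⁴ × 1.18) = 18.5 m/s
Around a low, centrifugal force acts outward with Coriolis, so pressure-gradient force balances both:
(1/ρ)|∂P/∂n| = fV + V²/R  →  V² + fR·V − fR·V_g = 0
With fR = 1.43×10⁻⁴ × 386×10³ m = 55.0 m/s:
V = [−fR + √((fR)² + 4 fR V_g)]/2 = [−55.0 + √(55.0² + 4×55.0×18.5)]/2 = 14.6 m/s
Subgeostrophic (V < V_g = 18.5 m/s), as expected around a low.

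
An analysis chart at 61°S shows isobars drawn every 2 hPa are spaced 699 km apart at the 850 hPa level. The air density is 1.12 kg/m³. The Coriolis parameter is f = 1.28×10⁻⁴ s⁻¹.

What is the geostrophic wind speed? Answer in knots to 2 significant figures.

3.9 knots

Pressure gradient: |∂P/∂n| = 200 Pa / 699000 m = 2.86×10⁻⁴ Pa/m
Geostrophic balance (pressure-gradient force = Coriolis force):
V_g = (1/(fρ)) |∂P/∂n| = 2.86×10⁻⁴ / (1.28×10⁻⁴ × 1.12) = 2.00 m/s
Converting: 2.00 m/s × 1.944 = 3.9 knots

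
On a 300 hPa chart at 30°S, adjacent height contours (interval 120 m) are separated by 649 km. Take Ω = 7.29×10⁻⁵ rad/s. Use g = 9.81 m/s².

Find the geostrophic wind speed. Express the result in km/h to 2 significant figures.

Coriolis parameter at 30°S:
f = 2Ω sin φ = 2 × 7.29×10⁻⁵ × sin 30° = 7.29×10⁻⁵ s⁻¹
Height gradient: |∂Z/∂n| = 120 m / 649000 m = 1.85×10⁻⁴
On a pressure surface, geostrophic balance gives V_g = (g/f)|∂Z/∂n|:
V_g = 9.81 × 1.85×10⁻⁴ / 7.29×10⁻⁵ = 24.9 m/s
Converting: 24.9 m/s × 3.6 = 90 km/h

90 km/h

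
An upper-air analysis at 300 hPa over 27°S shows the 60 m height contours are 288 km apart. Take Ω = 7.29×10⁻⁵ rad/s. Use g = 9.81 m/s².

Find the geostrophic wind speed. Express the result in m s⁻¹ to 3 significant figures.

30.9 m s⁻¹

Coriolis parameter at 27°S:
f = 2Ω sin φ = 2 × 7.29×10⁻⁵ × sin 27° = 6.62×10⁻⁵ s⁻¹
Height gradient: |∂Z/∂n| = 60 m / 288000 m = 2.08×10⁻⁴
On a pressure surface, geostrophic balance gives V_g = (g/f)|∂Z/∂n|:
V_g = 9.81 × 2.08×10⁻⁴ / 6.62×10⁻⁵ = 30.9 m/s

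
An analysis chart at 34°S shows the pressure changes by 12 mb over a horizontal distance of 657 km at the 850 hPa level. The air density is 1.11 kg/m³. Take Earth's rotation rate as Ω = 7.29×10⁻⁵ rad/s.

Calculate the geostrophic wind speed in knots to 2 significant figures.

39 knots

Coriolis parameter at 34°S:
f = 2Ω sin φ = 2 × 7.29×10⁻⁵ × sin 34° = 8.15×10⁻⁵ s⁻¹
Pressure gradient: |∂P/∂n| = 1200 Pa / 657000 m = 1.83×10⁻³ Pa/m
Geostrophic balance (pressure-gradient force = Coriolis force):
V_g = (1/(fρ)) |∂P/∂n| = 1.83×10⁻³ / (8.15×10⁻⁵ × 1.11) = 20.2 m/s
Converting: 20.2 m/s × 1.944 = 39 knots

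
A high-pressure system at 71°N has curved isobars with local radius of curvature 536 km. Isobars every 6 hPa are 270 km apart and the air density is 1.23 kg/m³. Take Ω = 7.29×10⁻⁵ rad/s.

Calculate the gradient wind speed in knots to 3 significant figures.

Coriolis parameter at 71°N:
f = 2Ω sin φ = 2 × 7.29×10⁻⁵ × sin 71° = 1.38×10⁻⁴ s⁻¹
Pressure gradient: |∂P/∂n| = 600 Pa / 270000 m = 2.22×10⁻³ Pa/m
Geostrophic speed: V_g = |∂P/∂n|/(fρ) = 2.22×10⁻³/(1.38×10⁻⁴ × 1.23) = 13.1 m/s
Around a high, pressure-gradient force acts outward with centrifugal, so Coriolis balances both:
fV = (1/ρ)|∂P/∂n| + V²/R  →  V² − fR·V + fR·V_g = 0
With fR = 1.38×10⁻⁴ × 536×10³ m = 73.9 m/s:
V = [fR − √((fR)² − 4 fR V_g)]/2 = [73.9 − √(73.9² − 4×73.9×13.1)]/2 = 17 m/s
Supergeostrophic (V > V_g = 13.1 m/s), as expected around a high.
Converting: 17 m/s × 1.944 = 33.1 knots

33.1 knots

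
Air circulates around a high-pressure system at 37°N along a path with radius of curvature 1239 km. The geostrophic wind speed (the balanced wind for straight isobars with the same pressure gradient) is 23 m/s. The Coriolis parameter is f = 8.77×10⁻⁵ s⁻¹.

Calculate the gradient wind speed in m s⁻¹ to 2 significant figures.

33 m s⁻¹

Around a high, pressure-gradient force acts outward with centrifugal, so Coriolis balances both:
fV = (1/ρ)|∂P/∂n| + V²/R  →  V² − fR·V + fR·V_g = 0
With fR = 8.77×10⁻⁵ × 1239×10³ m = 109 m/s:
V = [fR − √((fR)² − 4 fR V_g)]/2 = [109 − √(109² − 4×109×23)]/2 = 33.1 m/s
Supergeostrophic (V > V_g = 23 m/s), as expected around a high.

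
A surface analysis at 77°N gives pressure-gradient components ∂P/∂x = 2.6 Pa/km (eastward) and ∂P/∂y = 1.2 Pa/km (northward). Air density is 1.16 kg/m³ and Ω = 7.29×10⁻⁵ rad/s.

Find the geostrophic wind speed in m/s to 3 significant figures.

17.4 m/s

Coriolis parameter at 77°N:
f = 2Ω sin φ = 2 × 7.29×10⁻⁵ × sin 77° = 1.42×10⁻⁴ s⁻¹
Component geostrophic relations (x east, y north):
u_g = −(1/(fρ)) ∂P/∂y,  v_g = (1/(fρ)) ∂P/∂x
u_g = −(1.2×10⁻³)/(1.42×10⁻⁴ × 1.16) = −7.28 m/s;  v_g = (2.6×10⁻³)/(1.42×10⁻⁴ × 1.16) = 15.8 m/s
|V_g| = √(u_g² + v_g²) = 17.4 m/s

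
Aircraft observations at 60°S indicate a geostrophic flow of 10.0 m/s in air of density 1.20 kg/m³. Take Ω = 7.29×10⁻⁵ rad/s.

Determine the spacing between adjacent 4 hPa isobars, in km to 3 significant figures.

Coriolis parameter at 60°S:
f = 2Ω sin φ = 2 × 7.29×10⁻⁵ × sin 60° = 1.26×10⁻⁴ s⁻¹
Geostrophic balance rearranged: |∂P/∂n| = f ρ V_g
|∂P/∂n| = 1.26×10⁻⁴ × 1.20 × 10.0 = 1.52×10⁻³ Pa/m
Isobar spacing: Δn = ΔP/|∂P/∂n| = 400 Pa / 1.52×10⁻³ Pa/m = 263992 m ≈ 264 km

264 km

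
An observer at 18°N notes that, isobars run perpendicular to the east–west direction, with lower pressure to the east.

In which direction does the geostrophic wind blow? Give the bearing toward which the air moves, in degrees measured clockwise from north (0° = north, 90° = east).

180°

The pressure-gradient force points toward the east (bearing 090°).
Geostrophic balance: in the Northern Hemisphere the Coriolis force deflects motion to the right, so the geostrophic wind blows 90° to the right of the pressure-gradient force (low pressure on the left).
Rotating 090° by 90° clockwise gives 180° — the wind blows toward the south.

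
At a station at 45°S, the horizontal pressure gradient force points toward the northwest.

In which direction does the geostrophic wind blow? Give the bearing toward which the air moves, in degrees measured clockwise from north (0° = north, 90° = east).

The pressure-gradient force points toward the northwest (bearing 315°).
Geostrophic balance: in the Southern Hemisphere the Coriolis force deflects motion to the left, so the geostrophic wind blows 90° to the left of the pressure-gradient force (low pressure on the right).
Rotating 315° by 90° counterclockwise gives 225° — the wind blows toward the southwest.

225°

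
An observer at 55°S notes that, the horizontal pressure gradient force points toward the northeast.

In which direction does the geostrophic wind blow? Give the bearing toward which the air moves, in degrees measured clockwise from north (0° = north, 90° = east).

The pressure-gradient force points toward the northeast (bearing 045°).
Geostrophic balance: in the Southern Hemisphere the Coriolis force deflects motion to the left, so the geostrophic wind blows 90° to the left of the pressure-gradient force (low pressure on the right).
Rotating 045° by 90° counterclockwise gives 315° — the wind blows toward the northwest.

315°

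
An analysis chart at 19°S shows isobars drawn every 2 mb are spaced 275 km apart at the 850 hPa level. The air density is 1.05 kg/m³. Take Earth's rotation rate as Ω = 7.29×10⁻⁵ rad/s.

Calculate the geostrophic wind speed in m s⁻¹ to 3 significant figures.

Coriolis parameter at 19°S:
f = 2Ω sin φ = 2 × 7.29×10⁻⁵ × sin 19° = 4.75×10⁻⁵ s⁻¹
Pressure gradient: |∂P/∂n| = 200 Pa / 275000 m = 7.27×10⁻⁴ Pa/m
Geostrophic balance (pressure-gradient force = Coriolis force):
V_g = (1/(fρ)) |∂P/∂n| = 7.27×10⁻⁴ / (4.75×10⁻⁵ × 1.05) = 14.6 m/s

14.6 m s⁻¹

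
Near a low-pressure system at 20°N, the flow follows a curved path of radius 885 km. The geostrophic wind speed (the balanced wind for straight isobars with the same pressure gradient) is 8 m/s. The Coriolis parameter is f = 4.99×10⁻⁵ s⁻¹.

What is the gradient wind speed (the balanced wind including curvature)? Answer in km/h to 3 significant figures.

24.9 km/h

Around a low, centrifugal force acts outward with Coriolis, so pressure-gradient force balances both:
(1/ρ)|∂P/∂n| = fV + V²/R  →  V² + fR·V − fR·V_g = 0
With fR = 4.99×10⁻⁵ × 885×10³ m = 44.2 m/s:
V = [−fR + √((fR)² + 4 fR V_g)]/2 = [−44.2 + √(44.2² + 4×44.2×8)]/2 = 6.92 m/s
Subgeostrophic (V < V_g = 8 m/s), as expected around a low.
Converting: 6.92 m/s × 3.6 = 24.9 km/h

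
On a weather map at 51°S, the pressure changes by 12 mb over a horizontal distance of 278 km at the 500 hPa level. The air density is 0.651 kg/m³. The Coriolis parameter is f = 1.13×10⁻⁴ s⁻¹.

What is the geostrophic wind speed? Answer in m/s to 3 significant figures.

Pressure gradient: |∂P/∂n| = 1200 Pa / 278000 m = 4.32×10⁻³ Pa/m
Geostrophic balance (pressure-gradient force = Coriolis force):
V_g = (1/(fρ)) |∂P/∂n| = 4.32×10⁻³ / (1.13×10⁻⁴ × 0.651) = 58.7 m/s

58.7 m/s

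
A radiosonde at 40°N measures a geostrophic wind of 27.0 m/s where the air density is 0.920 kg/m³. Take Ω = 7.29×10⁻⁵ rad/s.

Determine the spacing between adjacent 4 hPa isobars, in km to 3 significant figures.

172 km

Coriolis parameter at 40°N:
f = 2Ω sin φ = 2 × 7.29×10⁻⁵ × sin 40° = 9.37×10⁻⁵ s⁻¹
Geostrophic balance rearranged: |∂P/∂n| = f ρ V_g
|∂P/∂n| = 9.37×10⁻⁵ × 0.920 × 27.0 = 2.33×10⁻³ Pa/m
Isobar spacing: Δn = ΔP/|∂P/∂n| = 400 Pa / 2.33×10⁻³ Pa/m = 171824 m ≈ 172 km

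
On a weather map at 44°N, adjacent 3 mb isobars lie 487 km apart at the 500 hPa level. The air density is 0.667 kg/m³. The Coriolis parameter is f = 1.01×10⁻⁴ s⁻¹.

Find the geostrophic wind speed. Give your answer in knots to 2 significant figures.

Pressure gradient: |∂P/∂n| = 300 Pa / 487000 m = 6.16×10⁻⁴ Pa/m
Geostrophic balance (pressure-gradient force = Coriolis force):
V_g = (1/(fρ)) |∂P/∂n| = 6.16×10⁻⁴ / (1.01×10⁻⁴ × 0.667) = 9.14 m/s
Converting: 9.14 m/s × 1.944 = 18 knots

18 knots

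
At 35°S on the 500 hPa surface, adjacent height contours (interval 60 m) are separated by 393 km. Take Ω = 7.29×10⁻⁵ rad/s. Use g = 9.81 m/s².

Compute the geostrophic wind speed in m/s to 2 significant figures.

18 m/s

Coriolis parameter at 35°S:
f = 2Ω sin φ = 2 × 7.29×10⁻⁵ × sin 35° = 8.36×10⁻⁵ s⁻¹
Height gradient: |∂Z/∂n| = 60 m / 393000 m = 1.53×10⁻⁴
On a pressure surface, geostrophic balance gives V_g = (g/f)|∂Z/∂n|:
V_g = 9.81 × 1.53×10⁻⁴ / 8.36×10⁻⁵ = 17.9 m/s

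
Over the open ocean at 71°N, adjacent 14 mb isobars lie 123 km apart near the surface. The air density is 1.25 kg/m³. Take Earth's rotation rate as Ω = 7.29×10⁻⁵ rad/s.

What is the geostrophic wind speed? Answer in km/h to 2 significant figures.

240 km/h

Coriolis parameter at 71°N:
f = 2Ω sin φ = 2 × 7.29×10⁻⁵ × sin 71° = 1.38×10⁻⁴ s⁻¹
Pressure gradient: |∂P/∂n| = 1400 Pa / 123000 m = 1.14×10⁻² Pa/m
Geostrophic balance (pressure-gradient force = Coriolis force):
V_g = (1/(fρ)) |∂P/∂n| = 1.14×10⁻² / (1.38×10⁻⁴ × 1.25) = 66.1 m/s
Converting: 66.1 m/s × 3.6 = 240 km/h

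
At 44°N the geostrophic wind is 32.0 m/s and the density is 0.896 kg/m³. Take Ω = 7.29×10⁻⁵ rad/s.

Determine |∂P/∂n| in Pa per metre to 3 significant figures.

2.90×10⁻³ Pa/m

Coriolis parameter at 44°N:
f = 2Ω sin φ = 2 × 7.29×10⁻⁵ × sin 44° = 1.01×10⁻⁴ s⁻¹
Geostrophic balance rearranged: |∂P/∂n| = f ρ V_g
|∂P/∂n| = 1.01×10⁻⁴ × 0.896 × 32.0 = 2.90×10⁻³ Pa/m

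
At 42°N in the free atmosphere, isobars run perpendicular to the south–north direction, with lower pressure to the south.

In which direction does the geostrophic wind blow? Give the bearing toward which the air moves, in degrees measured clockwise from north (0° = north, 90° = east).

270°

The pressure-gradient force points toward the south (bearing 180°).
Geostrophic balance: in the Northern Hemisphere the Coriolis force deflects motion to the right, so the geostrophic wind blows 90° to the right of the pressure-gradient force (low pressure on the left).
Rotating 180° by 90° clockwise gives 270° — the wind blows toward the west.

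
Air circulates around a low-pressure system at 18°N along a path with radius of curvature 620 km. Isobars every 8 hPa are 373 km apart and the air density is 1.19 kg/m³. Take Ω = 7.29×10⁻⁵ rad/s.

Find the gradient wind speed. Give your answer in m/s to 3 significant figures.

22.3 m/s

Coriolis parameter at 18°N:
f = 2Ω sin φ = 2 × 7.29×10⁻⁵ × sin 18° = 4.51×10⁻⁵ s⁻¹
Pressure gradient: |∂P/∂n| = 800 Pa / 373000 m = 2.14×10⁻³ Pa/m
Geostrophic speed: V_g = |∂P/∂n|/(fρ) = 2.14×10⁻³/(4.51×10⁻⁵ × 1.19) = 40.0 m/s
Around a low, centrifugal force acts outward with Coriolis, so pressure-gradient force balances both:
(1/ρ)|∂P/∂n| = fV + V²/R  →  V² + fR·V − fR·V_g = 0
With fR = 4.51×10⁻⁵ × 620×10³ m = 27.9 m/s:
V = [−fR + √((fR)² + 4 fR V_g)]/2 = [−27.9 + √(27.9² + 4×27.9×40)]/2 = 22.3 m/s
Subgeostrophic (V < V_g = 40 m/s), as expected around a low.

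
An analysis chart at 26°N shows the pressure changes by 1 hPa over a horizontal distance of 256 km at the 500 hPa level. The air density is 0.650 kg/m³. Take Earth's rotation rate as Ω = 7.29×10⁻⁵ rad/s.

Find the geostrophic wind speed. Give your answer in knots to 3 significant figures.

18.3 knots

Coriolis parameter at 26°N:
f = 2Ω sin φ = 2 × 7.29×10⁻⁵ × sin 26° = 6.39×10⁻⁵ s⁻¹
Pressure gradient: |∂P/∂n| = 100 Pa / 256000 m = 3.91×10⁻⁴ Pa/m
Geostrophic balance (pressure-gradient force = Coriolis force):
V_g = (1/(fρ)) |∂P/∂n| = 3.91×10⁻⁴ / (6.39×10⁻⁵ × 0.650) = 9.40 m/s
Converting: 9.40 m/s × 1.944 = 18.3 knots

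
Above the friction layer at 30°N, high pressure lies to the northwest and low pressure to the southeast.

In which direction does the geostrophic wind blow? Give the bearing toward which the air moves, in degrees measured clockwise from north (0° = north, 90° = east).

225°

The pressure-gradient force points toward the southeast (bearing 135°).
Geostrophic balance: in the Northern Hemisphere the Coriolis force deflects motion to the right, so the geostrophic wind blows 90° to the right of the pressure-gradient force (low pressure on the left).
Rotating 135° by 90° clockwise gives 225° — the wind blows toward the southwest.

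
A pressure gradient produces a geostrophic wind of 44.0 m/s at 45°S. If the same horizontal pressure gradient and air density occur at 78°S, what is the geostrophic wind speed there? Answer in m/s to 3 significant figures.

31.8 m/s

With the same pressure gradient and density, V_g ∝ 1/f ∝ 1/sin φ.
V₂ = V₁ · sin φ₁ / sin φ₂ = 44.0 × sin 45° / sin 78°
V₂ = 44.0 × 0.7071/0.9781 = 31.8 m/s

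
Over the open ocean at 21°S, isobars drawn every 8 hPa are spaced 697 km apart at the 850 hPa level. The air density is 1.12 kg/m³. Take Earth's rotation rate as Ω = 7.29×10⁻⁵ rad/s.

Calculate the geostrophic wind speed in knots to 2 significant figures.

Coriolis parameter at 21°S:
f = 2Ω sin φ = 2 × 7.29×10⁻⁵ × sin 21° = 5.23×10⁻⁵ s⁻¹
Pressure gradient: |∂P/∂n| = 800 Pa / 697000 m = 1.15×10⁻³ Pa/m
Geostrophic balance (pressure-gradient force = Coriolis force):
V_g = (1/(fρ)) |∂P/∂n| = 1.15×10⁻³ / (5.23×10⁻⁵ × 1.12) = 19.6 m/s
Converting: 19.6 m/s × 1.944 = 38 knots

38 knots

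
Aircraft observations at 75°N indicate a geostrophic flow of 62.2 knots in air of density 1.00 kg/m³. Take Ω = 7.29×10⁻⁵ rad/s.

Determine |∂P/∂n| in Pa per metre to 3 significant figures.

Coriolis parameter at 75°N:
f = 2Ω sin φ = 2 × 7.29×10⁻⁵ × sin 75° = 1.41×10⁻⁴ s⁻¹
Wind speed in SI: 62.2 knots = 32.0 m/s
Geostrophic balance rearranged: |∂P/∂n| = f ρ V_g
|∂P/∂n| = 1.41×10⁻⁴ × 1.00 × 32.0 = 4.51×10⁻³ Pa/m

4.51×10⁻³ Pa/m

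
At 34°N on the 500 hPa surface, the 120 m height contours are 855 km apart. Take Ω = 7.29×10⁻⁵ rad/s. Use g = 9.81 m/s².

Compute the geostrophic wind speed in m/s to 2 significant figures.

Coriolis parameter at 34°N:
f = 2Ω sin φ = 2 × 7.29×10⁻⁵ × sin 34° = 8.15×10⁻⁵ s⁻¹
Height gradient: |∂Z/∂n| = 120 m / 855000 m = 1.40×10⁻⁴
On a pressure surface, geostrophic balance gives V_g = (g/f)|∂Z/∂n|:
V_g = 9.81 × 1.40×10⁻⁴ / 8.15×10⁻⁵ = 16.9 m/s

17 m/s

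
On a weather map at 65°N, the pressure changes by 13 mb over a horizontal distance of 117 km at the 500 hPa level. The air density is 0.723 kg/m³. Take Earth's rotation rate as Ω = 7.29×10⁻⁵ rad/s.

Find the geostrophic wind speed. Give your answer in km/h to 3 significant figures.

Coriolis parameter at 65°N:
f = 2Ω sin φ = 2 × 7.29×10⁻⁵ × sin 65° = 1.32×10⁻⁴ s⁻¹
Pressure gradient: |∂P/∂n| = 1300 Pa / 117000 m = 1.11×10⁻² Pa/m
Geostrophic balance (pressure-gradient force = Coriolis force):
V_g = (1/(fρ)) |∂P/∂n| = 1.11×10⁻² / (1.32×10⁻⁴ × 0.723) = 116 m/s
Converting: 116 m/s × 3.6 = 419 km/h

419 km/h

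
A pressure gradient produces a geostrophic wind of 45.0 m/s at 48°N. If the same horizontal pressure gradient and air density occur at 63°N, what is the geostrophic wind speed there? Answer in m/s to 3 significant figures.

With the same pressure gradient and density, V_g ∝ 1/f ∝ 1/sin φ.
V₂ = V₁ · sin φ₁ / sin φ₂ = 45.0 × sin 48° / sin 63°
V₂ = 45.0 × 0.7431/0.8910 = 37.5 m/s

37.5 m/s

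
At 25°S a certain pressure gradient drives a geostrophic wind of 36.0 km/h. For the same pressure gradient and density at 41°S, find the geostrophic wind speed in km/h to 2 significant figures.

With the same pressure gradient and density, V_g ∝ 1/f ∝ 1/sin φ.
V₂ = V₁ · sin φ₁ / sin φ₂ = 36.0 × sin 25° / sin 41°
V₂ = 36.0 × 0.4226/0.6561 = 23 km/h

23 km/h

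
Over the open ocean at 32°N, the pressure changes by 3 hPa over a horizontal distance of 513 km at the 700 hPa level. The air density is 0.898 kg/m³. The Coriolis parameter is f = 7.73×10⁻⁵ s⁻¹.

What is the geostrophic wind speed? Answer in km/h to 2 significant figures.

30 km/h

Pressure gradient: |∂P/∂n| = 300 Pa / 513000 m = 5.85×10⁻⁴ Pa/m
Geostrophic balance (pressure-gradient force = Coriolis force):
V_g = (1/(fρ)) |∂P/∂n| = 5.85×10⁻⁴ / (7.73×10⁻⁵ × 0.898) = 8.42 m/s
Converting: 8.42 m/s × 3.6 = 30 km/h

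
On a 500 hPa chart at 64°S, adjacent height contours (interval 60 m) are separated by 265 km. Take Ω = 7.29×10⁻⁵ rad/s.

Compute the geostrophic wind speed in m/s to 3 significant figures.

Coriolis parameter at 64°S:
f = 2Ω sin φ = 2 × 7.29×10⁻⁵ × sin 64° = 1.31×10⁻⁴ s⁻¹
Height gradient: |∂Z/∂n| = 60 m / 265000 m = 2.26×10⁻⁴
On a pressure surface, geostrophic balance gives V_g = (g/f)|∂Z/∂n|:
V_g = 9.81 × 2.26×10⁻⁴ / 1.31×10⁻⁴ = 16.9 m/s

16.9 m/s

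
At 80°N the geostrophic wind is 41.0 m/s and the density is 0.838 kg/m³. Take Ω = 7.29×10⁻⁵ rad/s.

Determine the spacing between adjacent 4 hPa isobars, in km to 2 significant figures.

81 km

Coriolis parameter at 80°N:
f = 2Ω sin φ = 2 × 7.29×10⁻⁵ × sin 80° = 1.44×10⁻⁴ s⁻¹
Geostrophic balance rearranged: |∂P/∂n| = f ρ V_g
|∂P/∂n| = 1.44×10⁻⁴ × 0.838 × 41.0 = 4.93×10⁻³ Pa/m
Isobar spacing: Δn = ΔP/|∂P/∂n| = 400 Pa / 4.93×10⁻³ Pa/m = 81082 m ≈ 81 km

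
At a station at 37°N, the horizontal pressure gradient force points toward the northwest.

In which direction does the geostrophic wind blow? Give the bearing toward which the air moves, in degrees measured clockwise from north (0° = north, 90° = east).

045°

The pressure-gradient force points toward the northwest (bearing 315°).
Geostrophic balance: in the Northern Hemisphere the Coriolis force deflects motion to the right, so the geostrophic wind blows 90° to the right of the pressure-gradient force (low pressure on the left).
Rotating 315° by 90° clockwise gives 045° — the wind blows toward the northeast.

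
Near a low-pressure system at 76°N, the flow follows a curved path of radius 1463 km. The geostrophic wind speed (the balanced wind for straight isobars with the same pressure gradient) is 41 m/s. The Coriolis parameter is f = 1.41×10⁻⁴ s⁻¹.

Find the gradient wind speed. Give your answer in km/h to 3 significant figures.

Around a low, centrifugal force acts outward with Coriolis, so pressure-gradient force balances both:
(1/ρ)|∂P/∂n| = fV + V²/R  →  V² + fR·V − fR·V_g = 0
With fR = 1.41×10⁻⁴ × 1463×10³ m = 206 m/s:
V = [−fR + √((fR)² + 4 fR V_g)]/2 = [−206 + √(206² + 4×206×41)]/2 = 35 m/s
Subgeostrophic (V < V_g = 41 m/s), as expected around a low.
Converting: 35 m/s × 3.6 = 126 km/h

126 km/h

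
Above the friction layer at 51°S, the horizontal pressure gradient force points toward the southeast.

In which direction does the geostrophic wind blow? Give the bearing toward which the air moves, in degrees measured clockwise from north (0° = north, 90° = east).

The pressure-gradient force points toward the southeast (bearing 135°).
Geostrophic balance: in the Southern Hemisphere the Coriolis force deflects motion to the left, so the geostrophic wind blows 90° to the left of the pressure-gradient force (low pressure on the right).
Rotating 135° by 90° counterclockwise gives 045° — the wind blows toward the northeast.

045°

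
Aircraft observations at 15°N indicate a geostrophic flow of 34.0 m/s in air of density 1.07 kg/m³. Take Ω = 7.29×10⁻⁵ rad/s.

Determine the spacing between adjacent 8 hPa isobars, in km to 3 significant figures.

Coriolis parameter at 15°N:
f = 2Ω sin φ = 2 × 7.29×10⁻⁵ × sin 15° = 3.77×10⁻⁵ s⁻¹
Geostrophic balance rearranged: |∂P/∂n| = f ρ V_g
|∂P/∂n| = 3.77×10⁻⁵ × 1.07 × 34.0 = 1.37×10⁻³ Pa/m
Isobar spacing: Δn = ΔP/|∂P/∂n| = 800 Pa / 1.37×10⁻³ Pa/m = 582738 m ≈ 583 km

583 km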